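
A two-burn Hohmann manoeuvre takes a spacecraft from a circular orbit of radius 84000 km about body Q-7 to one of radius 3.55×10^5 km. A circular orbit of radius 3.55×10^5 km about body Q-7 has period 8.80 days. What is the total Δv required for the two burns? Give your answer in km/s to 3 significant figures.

From Kepler's third law T² = 4π²r³/μ at r = 3.55×10^5 km, T = 8.80 days = 8.80 × 86400 s = 7.6032×10^5 s: μ = 4π²r³/T² = 3.05529×10^6 km³/s².
The Hohmann ellipse has a_t = (r₁ + r₂)/2 = 2.195×10^5 km.
Circular speed at r₁: v₁ = √(μ/r₁) = √(3.05529×10^6/84000) = 6.031 km/s.
On the transfer ellipse at r₁, vis-viva gives v_p = √[μ(2/r₁ − 1/a_t)] = 7.670 km/s.
First burn Δv₁ = |v_p − v₁| = 1.639 km/s.
At r₂, v₂ = √(μ/r₂) = 2.934 km/s.
Transfer-orbit speed at r₂: v_a = √[μ(2/r₂ − 1/a_t)] = 1.815 km/s.
Second burn Δv₂ = |v₂ − v_a| = 1.119 km/s.
Δv = Δv₁ + Δv₂ = 1.639 + 1.119 = 2.758 km/s.

Δv = 2.76 km/s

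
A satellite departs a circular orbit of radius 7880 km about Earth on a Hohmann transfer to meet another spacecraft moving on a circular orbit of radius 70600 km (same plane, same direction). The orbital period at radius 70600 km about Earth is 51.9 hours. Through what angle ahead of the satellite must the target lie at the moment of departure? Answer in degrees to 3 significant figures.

φ = 105°

From Kepler's third law T² = 4π²r³/μ at r = 70600 km, T = 51.9 hours = 51.9 × 3600 s = 1.8684×10^5 s: μ = 4π²r³/T² = 3.97955×10^5 km³/s².
Transfer-ellipse semi-major axis a_t = (r₁ + r₂)/2 = (7880 + 70600)/2 = 39240 km.
The half-period of the transfer ellipse is t = π√(a_t³/μ) = 38710 s.
The target's mean motion on its circular orbit is ω₂ = √(μ/r₂³) = 3.363×10^-5 rad/s.
Angle swept by the target during transfer: ω₂·t = 1.3018 rad = 74.59°.
The satellite traverses 180° on the transfer ellipse, so the target must lead by 180° − 74.59° = 105°.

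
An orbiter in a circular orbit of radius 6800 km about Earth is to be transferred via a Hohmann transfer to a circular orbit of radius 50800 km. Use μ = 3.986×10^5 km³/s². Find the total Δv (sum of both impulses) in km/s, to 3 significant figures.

Δv = 3.95 km/s

Semi-major axis of the transfer orbit: a_t = (6800 + 50800)/2 = 28800 km.
At r₁ the circular-orbit speed is v₁ = √(μ/r₁) = 7.6562 km/s.
Transfer-orbit speed at r₁ (v² = μ(2/r − 1/a)): v_p = √[μ(2/r₁ − 1/a_t)] = 10.168 km/s.
First burn Δv₁ = |v_p − v₁| = 2.512 km/s.
At r₂, v₂ = √(μ/r₂) = 2.801 km/s.
Transfer-orbit speed at r₂: v_a = √[μ(2/r₂ − 1/a_t)] = 1.361 km/s.
Second burn Δv₂ = |v₂ − v_a| = 1.440 km/s.
Δv = Δv₁ + Δv₂ = 2.512 + 1.440 = 3.952 km/s.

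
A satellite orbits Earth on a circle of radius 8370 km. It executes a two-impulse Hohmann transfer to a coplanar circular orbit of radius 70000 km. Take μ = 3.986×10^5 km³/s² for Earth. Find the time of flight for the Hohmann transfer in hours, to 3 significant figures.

t = 10.7 hours

The Hohmann ellipse has a_t = (r₁ + r₂)/2 = 39185 km.
By Kepler's third law the transfer-orbit period is T = 2π√(a_t³/μ), so t = T/2 = 38600 s.
Converting: 38600 s ÷ 3600 s/hour = 10.7 hours.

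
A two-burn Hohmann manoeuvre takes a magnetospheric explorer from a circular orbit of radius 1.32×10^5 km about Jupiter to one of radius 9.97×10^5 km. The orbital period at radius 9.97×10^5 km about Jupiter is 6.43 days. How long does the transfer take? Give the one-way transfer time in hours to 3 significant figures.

t = 32.9 hours

From Kepler's third law T² = 4π²r³/μ at r = 9.97×10^5 km, T = 6.43 days = 6.43 × 86400 s = 5.55552×10^5 s: μ = 4π²r³/T² = 1.26764×10^8 km³/s².
Semi-major axis of the transfer orbit: a_t = (1.320×10^5 + 9.970×10^5)/2 = 5.645×10^5 km.
Half the transfer-orbit period gives t = π√(a_t³/μ) = 1.183×10^5 s.
Converting: 1.183×10^5 s ÷ 3600 s/hour = 32.9 hours.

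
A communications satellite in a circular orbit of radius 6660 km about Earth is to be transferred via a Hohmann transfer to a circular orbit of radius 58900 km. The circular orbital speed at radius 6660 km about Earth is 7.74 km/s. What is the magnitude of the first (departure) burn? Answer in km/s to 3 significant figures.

From the circular-orbit relation v² = μ/r at r = 6660 km: μ = v²r = (7.74)² × 6660 = 3.98985×10^5 km³/s².
Transfer-ellipse semi-major axis a_t = (r₁ + r₂)/2 = (6660 + 58900)/2 = 32780 km.
Circular speed at r = 6660 km: v_c = √(μ/r) = 7.7400 km/s.
Transfer-orbit speed at the same r (vis-viva, a = a_t): v_t = √[μ(2/r − 1/a_t)] = 10.375 km/s.
Δv₁ = |v_t − v_c| = |10.375 − 7.7400| = 2.635 km/s.

Δv₁ = 2.64 km/s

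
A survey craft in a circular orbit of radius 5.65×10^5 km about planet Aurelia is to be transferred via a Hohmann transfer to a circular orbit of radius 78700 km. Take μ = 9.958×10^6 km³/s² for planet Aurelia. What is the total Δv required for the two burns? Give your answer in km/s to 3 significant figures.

Semi-major axis of the transfer orbit: a_t = (5.650×10^5 + 78700)/2 = 3.2185×10^5 km.
Circular speed at r₁: v₁ = √(μ/r₁) = √(9.958×10^6/5.650×10^5) = 4.198 km/s.
On the transfer ellipse at r₁, v² = μ(2/r − 1/a) gives v_a = √[μ(2/r₁ − 1/a_t)] = 2.076 km/s.
First burn Δv₁ = |v_a − v₁| = 2.122 km/s.
Circular speed at r₂: v₂ = √(μ/r₂) = 11.249 km/s.
Transfer-orbit speed at r₂: v_p = √[μ(2/r₂ − 1/a_t)] = 14.904 km/s.
Second burn Δv₂ = |v₂ − v_p| = 3.655 km/s.
Δv = Δv₁ + Δv₂ = 2.122 + 3.655 = 5.777 km/s.

Δv = 5.78 km/s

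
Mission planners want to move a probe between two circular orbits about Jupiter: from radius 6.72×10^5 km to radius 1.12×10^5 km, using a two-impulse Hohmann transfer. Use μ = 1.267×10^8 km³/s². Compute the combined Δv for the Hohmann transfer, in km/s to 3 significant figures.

Δv = 16.8 km/s

Semi-major axis of the transfer orbit: a_t = (6.720×10^5 + 1.120×10^5)/2 = 3.920×10^5 km.
At r₁ the circular-orbit speed is v₁ = √(μ/r₁) = 13.731 km/s.
On the transfer ellipse at r₁, vis-viva equation gives v_a = √[μ(2/r₁ − 1/a_t)] = 7.3396 km/s.
First burn Δv₁ = |v_a − v₁| = 6.391 km/s.
At r₂, v₂ = √(μ/r₂) = 33.634 km/s.
Transfer-orbit speed at r₂: v_p = √[μ(2/r₂ − 1/a_t)] = 44.037 km/s.
Second burn Δv₂ = |v₂ − v_p| = 10.40 km/s.
Total Δv = Δv₁ + Δv₂ = 16.79 km/s.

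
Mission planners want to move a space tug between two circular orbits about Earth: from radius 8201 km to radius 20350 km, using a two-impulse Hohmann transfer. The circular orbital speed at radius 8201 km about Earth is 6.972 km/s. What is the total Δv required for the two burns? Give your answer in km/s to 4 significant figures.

Δv = 2.424 km/s

From the circular-orbit relation v² = μ/r at r = 8201 km: μ = v²r = (6.972)² × 8201 = 3.98641×10^5 km³/s².
Transfer-ellipse semi-major axis a_t = (r₁ + r₂)/2 = (8201 + 20350)/2 = 14275.5 km.
Circular speed at r₁: v₁ = √(μ/r₁) = √(3.98641×10^5/8201) = 6.97200 km/s.
On the transfer ellipse at r₁, vis-viva equation gives v_p = √[μ(2/r₁ − 1/a_t)] = 8.32423 km/s.
First burn Δv₁ = |v_p − v₁| = 1.35223 km/s.
At r₂, v₂ = √(μ/r₂) = 4.42597 km/s.
Transfer-orbit speed at r₂: v_a = √[μ(2/r₂ − 1/a_t)] = 3.35464 km/s.
Second burn Δv₂ = |v₂ − v_a| = 1.07133 km/s.
Total Δv = Δv₁ + Δv₂ = 2.424 km/s.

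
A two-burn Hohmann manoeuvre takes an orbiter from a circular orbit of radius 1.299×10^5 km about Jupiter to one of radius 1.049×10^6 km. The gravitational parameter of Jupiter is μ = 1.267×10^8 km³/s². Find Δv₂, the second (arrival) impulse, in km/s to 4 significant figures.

Δv₂ = 5.831 km/s

Transfer-ellipse semi-major axis a_t = (r₁ + r₂)/2 = (1.299×10^5 + 1.049×10^6)/2 = 5.8945×10^5 km.
Circular speed at r = 1.049×10^6 km: v_c = √(μ/r) = 10.99 km/s.
Vis-viva on the transfer ellipse at r = 1.049×10^6 km gives v_t = √[μ(2/r − 1/a_t)] = 5.159 km/s.
Δv₂ = |v_t − v_c| = |5.159 − 10.99| = 5.831 km/s.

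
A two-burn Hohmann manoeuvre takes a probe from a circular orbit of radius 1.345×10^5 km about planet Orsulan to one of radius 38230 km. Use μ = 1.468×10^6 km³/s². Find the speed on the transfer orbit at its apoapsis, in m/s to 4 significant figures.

v = 2198 m/s

The Hohmann ellipse has a_t = (r₁ + r₂)/2 = 86365 km.
The apoapsis of the transfer ellipse is at r = 1.345×10^5 km.
Applying v² = μ(2/r − 1/a_t): v = 2.198 km/s.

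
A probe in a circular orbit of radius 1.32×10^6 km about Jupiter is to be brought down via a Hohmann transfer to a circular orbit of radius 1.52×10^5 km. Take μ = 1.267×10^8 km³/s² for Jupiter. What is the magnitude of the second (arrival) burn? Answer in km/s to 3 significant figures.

Transfer-ellipse semi-major axis a_t = (r₁ + r₂)/2 = (1.320×10^6 + 1.520×10^5)/2 = 7.360×10^5 km.
Circular speed at r = 1.520×10^5 km: v_c = √(μ/r) = 28.8713 km/s.
Vis-viva on the transfer ellipse at r = 1.520×10^5 km gives v_t = √[μ(2/r − 1/a_t)] = 38.6647 km/s.
Δv₂ = |v_t − v_c| = |38.6647 − 28.8713| = 9.793 km/s.

Δv₂ = 9.79 km/s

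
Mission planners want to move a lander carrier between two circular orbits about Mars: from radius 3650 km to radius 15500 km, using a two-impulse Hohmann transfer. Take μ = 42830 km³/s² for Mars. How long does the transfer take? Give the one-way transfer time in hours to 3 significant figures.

The Hohmann ellipse has a_t = (r₁ + r₂)/2 = 9575 km.
Half the transfer-orbit period gives t = π√(a_t³/μ) = 14220 s.
Converting: 14220 s ÷ 3600 s/hour = 3.95 hours.

t = 3.95 hours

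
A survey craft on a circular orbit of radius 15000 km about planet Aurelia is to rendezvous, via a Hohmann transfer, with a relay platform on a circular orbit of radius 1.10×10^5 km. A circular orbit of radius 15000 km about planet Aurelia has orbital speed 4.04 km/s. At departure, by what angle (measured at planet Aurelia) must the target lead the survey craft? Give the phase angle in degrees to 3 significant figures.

φ = 103°

From the circular-orbit relation v² = μ/r at r = 15000 km: μ = v²r = (4.04)² × 15000 = 2.44824×10^5 km³/s².
Transfer-ellipse semi-major axis a_t = (r₁ + r₂)/2 = (15000 + 1.100×10^5)/2 = 62500 km.
The half-period of the transfer ellipse is t = π√(a_t³/μ) = 99207.1 s.
The target's mean motion on its circular orbit is ω₂ = √(μ/r₂³) = 1.35624×10^-5 rad/s.
Angle swept by the target during transfer: ω₂·t = 1.3455 rad = 77.09°.
The survey craft traverses 180° on the transfer ellipse, so the target must lead by 180° − 77.09° = 103°.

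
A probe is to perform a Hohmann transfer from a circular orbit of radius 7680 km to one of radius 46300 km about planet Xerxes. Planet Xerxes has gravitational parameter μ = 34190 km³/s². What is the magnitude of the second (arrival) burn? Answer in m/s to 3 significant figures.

Transfer-ellipse semi-major axis a_t = (r₁ + r₂)/2 = (7680 + 46300)/2 = 26990 km.
On the circular orbit at r = 46300 km, v_c = √(μ/r) = 0.8593 km/s.
Transfer-orbit speed at the same r (vis-viva, a = a_t): v_t = √[μ(2/r − 1/a_t)] = 0.4584 km/s.
Δv₂ = |v_t − v_c| = |0.4584 − 0.8593| = 0.4009 km/s.

Δv₂ = 401 m/s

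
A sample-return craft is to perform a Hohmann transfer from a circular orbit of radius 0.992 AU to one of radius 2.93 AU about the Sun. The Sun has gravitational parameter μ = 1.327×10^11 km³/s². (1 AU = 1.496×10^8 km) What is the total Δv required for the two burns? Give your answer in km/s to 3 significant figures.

In km: r₁ = 0.992 × 1.496×10^8 = 1.484032×10^8 km; r₂ = 2.93 × 1.496×10^8 = 4.38328×10^8 km.
The Hohmann ellipse has a_t = (r₁ + r₂)/2 = 2.933656×10^8 km.
At r₁ the circular-orbit speed is v₁ = √(μ/r₁) = 29.903 km/s.
On the transfer ellipse at r₁, v² = μ(2/r − 1/a) gives v_p = √[μ(2/r₁ − 1/a_t)] = 36.552 km/s.
First burn Δv₁ = |v_p − v₁| = 6.649 km/s.
At r₂, v₂ = √(μ/r₂) = 17.399 km/s.
Transfer-orbit speed at r₂: v_a = √[μ(2/r₂ − 1/a_t)] = 12.375 km/s.
Second burn Δv₂ = |v₂ − v_a| = 5.024 km/s.
Total Δv = Δv₁ + Δv₂ = 11.67 km/s.

Δv = 11.7 km/s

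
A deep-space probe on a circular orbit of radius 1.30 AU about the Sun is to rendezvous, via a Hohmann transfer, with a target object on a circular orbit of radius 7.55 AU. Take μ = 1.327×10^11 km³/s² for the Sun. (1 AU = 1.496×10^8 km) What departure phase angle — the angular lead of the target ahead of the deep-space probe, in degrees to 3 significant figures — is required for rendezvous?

φ = 99.2°

In km: r₁ = 1.30 × 1.496×10^8 = 1.9448×10^8 km; r₂ = 7.55 × 1.496×10^8 = 1.12948×10^9 km.
Transfer-ellipse semi-major axis a_t = (r₁ + r₂)/2 = (1.9448×10^8 + 1.12948×10^9)/2 = 6.6198×10^8 km.
Transfer time t = π√(a_t³/μ) = 1.4689×10^8 s.
The target's mean motion on its circular orbit is ω₂ = √(μ/r₂³) = 9.5966×10^-9 rad/s.
Angle swept by the target during transfer: ω₂·t = 1.4096 rad = 80.76°.
Arrival is 180° from departure on the ellipse, so φ = 180° − 80.76° = 99.2°.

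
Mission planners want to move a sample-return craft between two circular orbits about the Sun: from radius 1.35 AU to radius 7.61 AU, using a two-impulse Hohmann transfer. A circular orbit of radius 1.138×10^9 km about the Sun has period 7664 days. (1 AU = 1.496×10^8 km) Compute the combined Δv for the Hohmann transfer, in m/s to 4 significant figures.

From Kepler's third law T² = 4π²r³/μ at r = 1.138×10^9 km, T = 7664 days = 7664 × 86400 s = 6.621696×10^8 s: μ = 4π²r³/T² = 1.32693×10^11 km³/s².
In km: r₁ = 1.35 × 1.496×10^8 = 2.0196×10^8 km; r₂ = 7.61 × 1.496×10^8 = 1.138456×10^9 km.
The Hohmann ellipse has a_t = (r₁ + r₂)/2 = 6.70208×10^8 km.
At r₁ the circular-orbit speed is v₁ = √(μ/r₁) = 25.633 km/s.
Transfer-orbit speed at r₁ (vis-viva equation): v_p = √[μ(2/r₁ − 1/a_t)] = 33.408 km/s.
First burn Δv₁ = |v_p − v₁| = 7.7750 km/s.
At r₂, v₂ = √(μ/r₂) = 10.796 km/s.
Transfer-orbit speed at r₂: v_a = √[μ(2/r₂ − 1/a_t)] = 5.9264 km/s.
Second burn Δv₂ = |v₂ − v_a| = 4.8696 km/s.
Total Δv = Δv₁ + Δv₂ = 12.64 km/s.

Δv = 12640 m/s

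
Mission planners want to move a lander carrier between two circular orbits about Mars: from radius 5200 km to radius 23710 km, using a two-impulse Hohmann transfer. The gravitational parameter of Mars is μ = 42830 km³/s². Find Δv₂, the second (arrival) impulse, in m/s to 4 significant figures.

Δv₂ = 537.9 m/s

Semi-major axis of the transfer orbit: a_t = (5200 + 23710)/2 = 14455 km.
Circular speed at r = 23710 km: v_c = √(μ/r) = 1.344 km/s.
Vis-viva on the transfer ellipse at r = 23710 km gives v_t = √[μ(2/r − 1/a_t)] = 0.8061 km/s.
Δv₂ = |v_t − v_c| = |0.8061 − 1.344| = 0.5379 km/s.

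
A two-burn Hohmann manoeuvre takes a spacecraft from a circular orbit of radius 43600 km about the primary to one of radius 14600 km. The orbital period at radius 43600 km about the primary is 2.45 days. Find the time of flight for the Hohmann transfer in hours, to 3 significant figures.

t = 16.0 hours

From Kepler's third law T² = 4π²r³/μ at r = 43600 km, T = 2.45 days = 2.45 × 86400 s = 2.1168×10^5 s: μ = 4π²r³/T² = 73023.0 km³/s².
Semi-major axis of the transfer orbit: a_t = (43600 + 14600)/2 = 29100 km.
Half the transfer-orbit period gives t = π√(a_t³/μ) = 57710 s.
Converting: 57710 s ÷ 3600 s/hour = 16.0 hours.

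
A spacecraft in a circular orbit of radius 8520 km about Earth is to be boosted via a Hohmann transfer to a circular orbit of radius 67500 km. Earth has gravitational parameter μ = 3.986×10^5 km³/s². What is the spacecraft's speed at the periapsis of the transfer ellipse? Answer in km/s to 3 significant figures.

v = 9.11 km/s

Transfer-ellipse semi-major axis a_t = (r₁ + r₂)/2 = (8520 + 67500)/2 = 38010 km.
At periapsis, r = 8520 km.
From the vis-viva equation, v = √[μ(2/r − 1/a_t)] = 9.115 km/s.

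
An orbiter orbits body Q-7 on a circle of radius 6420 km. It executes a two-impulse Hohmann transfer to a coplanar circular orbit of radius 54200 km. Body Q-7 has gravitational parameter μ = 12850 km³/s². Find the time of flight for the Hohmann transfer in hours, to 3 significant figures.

The Hohmann ellipse has a_t = (r₁ + r₂)/2 = 30310 km.
Half the transfer-orbit period gives t = π√(a_t³/μ) = 1.462×10^5 s.
Converting: 1.462×10^5 s ÷ 3600 s/hour = 40.6 hours.

t = 40.6 hours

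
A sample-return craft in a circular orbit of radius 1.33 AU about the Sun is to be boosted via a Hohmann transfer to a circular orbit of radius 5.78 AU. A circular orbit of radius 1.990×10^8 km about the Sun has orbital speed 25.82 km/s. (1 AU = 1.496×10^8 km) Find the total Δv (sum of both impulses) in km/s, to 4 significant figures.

Δv = 11.91 km/s

From the circular-orbit relation v² = μ/r at r = 1.990×10^8 km: μ = v²r = (25.82)² × 1.990×10^8 = 1.32668×10^11 km³/s².
In km: r₁ = 1.33 × 1.496×10^8 = 1.98968×10^8 km; r₂ = 5.78 × 1.496×10^8 = 8.64688×10^8 km.
Semi-major axis of the transfer orbit: a_t = (1.98968×10^8 + 8.64688×10^8)/2 = 5.31828×10^8 km.
Circular speed at r₁: v₁ = √(μ/r₁) = √(1.32668×10^11/1.98968×10^8) = 25.822 km/s.
On the transfer ellipse at r₁, vis-viva gives v_p = √[μ(2/r₁ − 1/a_t)] = 32.926 km/s.
First burn Δv₁ = |v_p − v₁| = 7.104 km/s.
Circular speed at r₂: v₂ = √(μ/r₂) = 12.3866 km/s.
Transfer-orbit speed at r₂: v_a = √[μ(2/r₂ − 1/a_t)] = 7.57633 km/s.
Second burn Δv₂ = |v₂ − v_a| = 4.810 km/s.
Total Δv = Δv₁ + Δv₂ = 11.91 km/s.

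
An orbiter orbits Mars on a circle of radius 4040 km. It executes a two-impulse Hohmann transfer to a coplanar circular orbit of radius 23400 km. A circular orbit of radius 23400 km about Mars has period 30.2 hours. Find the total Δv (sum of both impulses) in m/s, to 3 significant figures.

From Kepler's third law T² = 4π²r³/μ at r = 23400 km, T = 30.2 hours = 30.2 × 3600 s = 1.0872×10^5 s: μ = 4π²r³/T² = 42794.5 km³/s².
The Hohmann ellipse has a_t = (r₁ + r₂)/2 = 13720 km.
At r₁ the circular-orbit speed is v₁ = √(μ/r₁) = 3.2546 km/s.
Transfer-orbit speed at r₁ (v² = μ(2/r − 1/a)): v_p = √[μ(2/r₁ − 1/a_t)] = 4.2504 km/s.
First burn Δv₁ = |v_p − v₁| = 0.9958 km/s.
At r₂, v₂ = √(μ/r₂) = 1.3523 km/s.
Transfer-orbit speed at r₂: v_a = √[μ(2/r₂ − 1/a_t)] = 0.73384 km/s.
Second burn Δv₂ = |v₂ − v_a| = 0.6185 km/s.
Δv = Δv₁ + Δv₂ = 0.9958 + 0.6185 = 1.614 km/s.

Δv = 1610 m/s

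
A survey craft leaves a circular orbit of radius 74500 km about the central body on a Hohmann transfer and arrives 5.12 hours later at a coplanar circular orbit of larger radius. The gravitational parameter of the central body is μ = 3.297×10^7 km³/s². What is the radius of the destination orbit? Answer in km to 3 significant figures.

r₂ = 1.34×10^5 km

Transfer time t = 5.12 hours = 18432 s, and t = π√(a_t³/μ).
So a_t = (μ t²/π²)^(1/3) = (3.297×10^7 × (18432)² / π²)^(1/3) = 1.0431×10^5 km.
Since a_t = (r₁ + r₂)/2, r₂ = 2a_t − r₁ = 2×1.0431×10^5 − 74500 = 1.3412×10^5 km.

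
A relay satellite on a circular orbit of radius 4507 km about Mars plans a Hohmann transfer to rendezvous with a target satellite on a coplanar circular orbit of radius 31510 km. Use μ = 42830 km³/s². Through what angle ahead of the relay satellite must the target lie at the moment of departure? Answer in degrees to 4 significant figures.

Transfer-ellipse semi-major axis a_t = (r₁ + r₂)/2 = (4507 + 31510)/2 = 18008.5 km.
The half-period of the transfer ellipse is t = π√(a_t³/μ) = 36685.3 s.
The target's mean motion on its circular orbit is ω₂ = √(μ/r₂³) = 3.70000×10^-5 rad/s.
Angle swept by the target during transfer: ω₂·t = 1.3574 rad = 77.77°.
The relay satellite traverses 180° on the transfer ellipse, so the target must lead by 180° − 77.77° = 102.2°.

φ = 102.2°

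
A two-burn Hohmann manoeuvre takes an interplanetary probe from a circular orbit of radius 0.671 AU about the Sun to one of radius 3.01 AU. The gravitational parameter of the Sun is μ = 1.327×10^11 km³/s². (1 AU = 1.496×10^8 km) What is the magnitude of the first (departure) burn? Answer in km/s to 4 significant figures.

Δv₁ = 10.14 km/s

In km: r₁ = 0.671 × 1.496×10^8 = 1.003816×10^8 km; r₂ = 3.01 × 1.496×10^8 = 4.50296×10^8 km.
The Hohmann ellipse has a_t = (r₁ + r₂)/2 = 2.753388×10^8 km.
Circular speed at r = 1.003816×10^8 km: v_c = √(μ/r) = 36.36 km/s.
Transfer-orbit speed at the same r (vis-viva, a = a_t): v_t = √[μ(2/r − 1/a_t)] = 46.50 km/s.
Δv₁ = |v_t − v_c| = |46.50 − 36.36| = 10.14 km/s.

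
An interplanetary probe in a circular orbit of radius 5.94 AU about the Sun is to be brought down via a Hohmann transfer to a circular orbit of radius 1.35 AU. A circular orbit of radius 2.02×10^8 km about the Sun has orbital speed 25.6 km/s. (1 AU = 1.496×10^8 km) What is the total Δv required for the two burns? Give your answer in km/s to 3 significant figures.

From the circular-orbit relation v² = μ/r at r = 2.02×10^8 km: μ = v²r = (25.6)² × 2.02×10^8 = 1.32383×10^11 km³/s².
In km: r₁ = 5.94 × 1.496×10^8 = 8.88624×10^8 km; r₂ = 1.35 × 1.496×10^8 = 2.0196×10^8 km.
Transfer-ellipse semi-major axis a_t = (r₁ + r₂)/2 = (8.88624×10^8 + 2.0196×10^8)/2 = 5.45292×10^8 km.
Circular speed at r₁: v₁ = √(μ/r₁) = √(1.32383×10^11/8.88624×10^8) = 12.2055 km/s.
Transfer-orbit speed at r₁ (vis-viva equation): v_a = √[μ(2/r₁ − 1/a_t)] = 7.42805 km/s.
First burn Δv₁ = |v_a − v₁| = 4.777 km/s.
At r₂, v₂ = √(μ/r₂) = 25.6025 km/s.
Transfer-orbit speed at r₂: v_p = √[μ(2/r₂ − 1/a_t)] = 32.6834 km/s.
Second burn Δv₂ = |v₂ − v_p| = 7.081 km/s.
Δv = Δv₁ + Δv₂ = 4.777 + 7.081 = 11.86 km/s.

Δv = 11.9 km/s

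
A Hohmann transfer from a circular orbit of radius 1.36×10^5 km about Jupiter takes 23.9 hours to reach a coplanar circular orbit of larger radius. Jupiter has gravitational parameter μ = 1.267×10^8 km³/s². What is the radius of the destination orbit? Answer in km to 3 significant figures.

Transfer time t = 23.9 hours = 86040 s, and t = π√(a_t³/μ).
So a_t = (μ t²/π²)^(1/3) = (1.267×10^8 × (86040)² / π²)^(1/3) = 4.5634×10^5 km.
Since a_t = (r₁ + r₂)/2, r₂ = 2a_t − r₁ = 2×4.5634×10^5 − 1.360×10^5 = 7.7668×10^5 km.

r₂ = 7.77×10^5 km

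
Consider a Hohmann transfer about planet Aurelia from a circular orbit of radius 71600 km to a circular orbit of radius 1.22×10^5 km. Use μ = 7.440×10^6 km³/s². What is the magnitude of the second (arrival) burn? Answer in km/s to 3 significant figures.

Δv₂ = 1.09 km/s

Transfer-ellipse semi-major axis a_t = (r₁ + r₂)/2 = (71600 + 1.220×10^5)/2 = 96800 km.
Circular speed at r = 1.220×10^5 km: v_c = √(μ/r) = 7.809 km/s.
Vis-viva on the transfer ellipse at r = 1.220×10^5 km gives v_t = √[μ(2/r − 1/a_t)] = 6.716 km/s.
Δv₂ = |v_t − v_c| = |6.716 − 7.809| = 1.093 km/s.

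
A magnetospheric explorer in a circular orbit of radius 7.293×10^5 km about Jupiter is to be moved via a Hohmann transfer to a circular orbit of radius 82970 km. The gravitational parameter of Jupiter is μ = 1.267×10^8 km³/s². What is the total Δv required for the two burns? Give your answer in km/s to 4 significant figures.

Transfer-ellipse semi-major axis a_t = (r₁ + r₂)/2 = (7.293×10^5 + 82970)/2 = 4.06135×10^5 km.
At r₁ the circular-orbit speed is v₁ = √(μ/r₁) = 13.18 km/s.
On the transfer ellipse at r₁, vis-viva gives v_a = √[μ(2/r₁ − 1/a_t)] = 5.957 km/s.
First burn Δv₁ = |v_a − v₁| = 7.223 km/s.
At r₂, v₂ = √(μ/r₂) = 39.08 km/s.
Transfer-orbit speed at r₂: v_p = √[μ(2/r₂ − 1/a_t)] = 52.37 km/s.
Second burn Δv₂ = |v₂ − v_p| = 13.29 km/s.
Δv = Δv₁ + Δv₂ = 7.223 + 13.29 = 20.51 km/s.

Δv = 20.51 km/s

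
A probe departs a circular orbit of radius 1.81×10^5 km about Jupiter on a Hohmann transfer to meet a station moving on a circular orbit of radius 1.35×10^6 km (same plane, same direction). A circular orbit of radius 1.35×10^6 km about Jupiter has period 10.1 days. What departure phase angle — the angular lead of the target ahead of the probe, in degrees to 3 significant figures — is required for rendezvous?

φ = 103°

From Kepler's third law T² = 4π²r³/μ at r = 1.35×10^6 km, T = 10.1 days = 10.1 × 86400 s = 8.7264×10^5 s: μ = 4π²r³/T² = 1.27553×10^8 km³/s².
The Hohmann ellipse has a_t = (r₁ + r₂)/2 = 7.655×10^5 km.
Transfer time t = π√(a_t³/μ) = 1.863×10^5 s.
The target's mean motion on its circular orbit is ω₂ = √(μ/r₂³) = 7.200×10^-6 rad/s.
Angle swept by the target during transfer: ω₂·t = 1.3414 rad = 76.86°.
The probe traverses 180° on the transfer ellipse, so the target must lead by 180° − 76.86° = 103°.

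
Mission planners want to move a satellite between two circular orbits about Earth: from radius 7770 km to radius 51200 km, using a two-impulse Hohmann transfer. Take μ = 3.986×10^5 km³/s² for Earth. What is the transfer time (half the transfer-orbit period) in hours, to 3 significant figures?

t = 7.00 hours

The Hohmann ellipse has a_t = (r₁ + r₂)/2 = 29485 km.
Transfer time t = π√(a_t³/μ) = π√((29485)³ / 3.986×10^5) = 25190 s.
Converting: 25190 s ÷ 3600 s/hour = 7.00 hours.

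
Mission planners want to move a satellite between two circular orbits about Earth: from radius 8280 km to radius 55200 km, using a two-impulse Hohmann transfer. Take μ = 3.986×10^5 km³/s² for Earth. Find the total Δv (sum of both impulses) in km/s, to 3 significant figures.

Semi-major axis of the transfer orbit: a_t = (8280 + 55200)/2 = 31740 km.
Circular speed at r₁: v₁ = √(μ/r₁) = √(3.986×10^5/8280) = 6.9383 km/s.
On the transfer ellipse at r₁, vis-viva equation gives v_p = √[μ(2/r₁ − 1/a_t)] = 9.1500 km/s.
First burn Δv₁ = |v_p − v₁| = 2.2117 km/s.
At r₂, v₂ = √(μ/r₂) = 2.6872 km/s.
Transfer-orbit speed at r₂: v_a = √[μ(2/r₂ − 1/a_t)] = 1.3725 km/s.
Second burn Δv₂ = |v₂ − v_a| = 1.3147 km/s.
Δv = Δv₁ + Δv₂ = 2.2117 + 1.3147 = 3.526 km/s.

Δv = 3.53 km/s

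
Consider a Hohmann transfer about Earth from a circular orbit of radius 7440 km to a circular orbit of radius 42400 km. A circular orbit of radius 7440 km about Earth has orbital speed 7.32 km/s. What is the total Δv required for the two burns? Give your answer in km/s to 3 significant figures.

From the circular-orbit relation v² = μ/r at r = 7440 km: μ = v²r = (7.32)² × 7440 = 3.98653×10^5 km³/s².
Transfer-ellipse semi-major axis a_t = (r₁ + r₂)/2 = (7440 + 42400)/2 = 24920 km.
At r₁ the circular-orbit speed is v₁ = √(μ/r₁) = 7.320 km/s.
Transfer-orbit speed at r₁ (v² = μ(2/r − 1/a)): v_p = √[μ(2/r₁ − 1/a_t)] = 9.548 km/s.
First burn Δv₁ = |v_p − v₁| = 2.228 km/s.
At r₂, v₂ = √(μ/r₂) = 3.066 km/s.
Transfer-orbit speed at r₂: v_a = √[μ(2/r₂ − 1/a_t)] = 1.675 km/s.
Second burn Δv₂ = |v₂ − v_a| = 1.391 km/s.
Δv = Δv₁ + Δv₂ = 2.228 + 1.391 = 3.619 km/s.

Δv = 3.62 km/s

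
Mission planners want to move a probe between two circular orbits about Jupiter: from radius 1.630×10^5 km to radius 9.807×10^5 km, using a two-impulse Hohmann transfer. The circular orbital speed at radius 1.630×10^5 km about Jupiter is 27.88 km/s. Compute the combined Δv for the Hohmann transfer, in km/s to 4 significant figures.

Δv = 13.93 km/s

From the circular-orbit relation v² = μ/r at r = 1.630×10^5 km: μ = v²r = (27.88)² × 1.630×10^5 = 1.26699×10^8 km³/s².
Semi-major axis of the transfer orbit: a_t = (1.630×10^5 + 9.807×10^5)/2 = 5.7185×10^5 km.
At r₁ the circular-orbit speed is v₁ = √(μ/r₁) = 27.880 km/s.
On the transfer ellipse at r₁, vis-viva gives v_p = √[μ(2/r₁ − 1/a_t)] = 36.511 km/s.
First burn Δv₁ = |v_p − v₁| = 8.631 km/s.
At r₂, v₂ = √(μ/r₂) = 11.366 km/s.
Transfer-orbit speed at r₂: v_a = √[μ(2/r₂ − 1/a_t)] = 6.0684 km/s.
Second burn Δv₂ = |v₂ − v_a| = 5.298 km/s.
Total Δv = Δv₁ + Δv₂ = 13.93 km/s.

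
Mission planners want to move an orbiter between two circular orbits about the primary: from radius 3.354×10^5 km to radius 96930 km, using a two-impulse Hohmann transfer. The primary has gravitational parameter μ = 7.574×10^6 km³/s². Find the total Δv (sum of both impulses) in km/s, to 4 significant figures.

Δv = 3.741 km/s

The Hohmann ellipse has a_t = (r₁ + r₂)/2 = 2.16165×10^5 km.
At r₁ the circular-orbit speed is v₁ = √(μ/r₁) = 4.752 km/s.
Transfer-orbit speed at r₁ (vis-viva equation): v_a = √[μ(2/r₁ − 1/a_t)] = 3.182 km/s.
First burn Δv₁ = |v_a − v₁| = 1.570 km/s.
At r₂, v₂ = √(μ/r₂) = 8.8396 km/s.
Transfer-orbit speed at r₂: v_p = √[μ(2/r₂ − 1/a_t)] = 11.011 km/s.
Second burn Δv₂ = |v₂ − v_p| = 2.171 km/s.
Δv = Δv₁ + Δv₂ = 1.570 + 2.171 = 3.741 km/s.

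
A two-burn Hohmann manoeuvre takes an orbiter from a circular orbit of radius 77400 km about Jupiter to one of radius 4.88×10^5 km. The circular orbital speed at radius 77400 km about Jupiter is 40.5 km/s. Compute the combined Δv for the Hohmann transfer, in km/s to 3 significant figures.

From the circular-orbit relation v² = μ/r at r = 77400 km: μ = v²r = (40.5)² × 77400 = 1.26955×10^8 km³/s².
Semi-major axis of the transfer orbit: a_t = (77400 + 4.880×10^5)/2 = 2.827×10^5 km.
At r₁ the circular-orbit speed is v₁ = √(μ/r₁) = 40.50 km/s.
Transfer-orbit speed at r₁ (vis-viva equation): v_p = √[μ(2/r₁ − 1/a_t)] = 53.21 km/s.
First burn Δv₁ = |v_p − v₁| = 12.71 km/s.
At r₂, v₂ = √(μ/r₂) = 16.13 km/s.
Transfer-orbit speed at r₂: v_a = √[μ(2/r₂ − 1/a_t)] = 8.440 km/s.
Second burn Δv₂ = |v₂ − v_a| = 7.690 km/s.
Total Δv = Δv₁ + Δv₂ = 20.40 km/s.

Δv = 20.4 km/s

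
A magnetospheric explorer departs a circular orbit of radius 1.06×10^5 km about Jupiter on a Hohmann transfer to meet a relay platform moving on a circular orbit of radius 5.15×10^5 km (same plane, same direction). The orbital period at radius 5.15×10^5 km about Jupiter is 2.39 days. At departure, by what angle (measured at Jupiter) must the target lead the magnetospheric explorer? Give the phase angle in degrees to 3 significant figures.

From Kepler's third law T² = 4π²r³/μ at r = 5.15×10^5 km, T = 2.39 days = 2.39 × 86400 s = 2.06496×10^5 s: μ = 4π²r³/T² = 1.26461×10^8 km³/s².
Semi-major axis of the transfer orbit: a_t = (1.060×10^5 + 5.150×10^5)/2 = 3.105×10^5 km.
The half-period of the transfer ellipse is t = π√(a_t³/μ) = 48335.2 s.
The target's mean motion on its circular orbit is ω₂ = √(μ/r₂³) = 3.04276×10^-5 rad/s.
Angle swept by the target during transfer: ω₂·t = 1.47072 rad = 84.27°.
The magnetospheric explorer traverses 180° on the transfer ellipse, so the target must lead by 180° − 84.27° = 95.7°.

φ = 95.7°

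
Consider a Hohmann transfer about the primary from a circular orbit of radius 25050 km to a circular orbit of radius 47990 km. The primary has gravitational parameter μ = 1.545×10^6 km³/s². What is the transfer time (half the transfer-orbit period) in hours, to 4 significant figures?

t = 4.900 hours

Semi-major axis of the transfer orbit: a_t = (25050 + 47990)/2 = 36520 km.
By Kepler's third law the transfer-orbit period is T = 2π√(a_t³/μ), so t = T/2 = 17640 s.
Converting: 17640 s ÷ 3600 s/hour = 4.900 hours.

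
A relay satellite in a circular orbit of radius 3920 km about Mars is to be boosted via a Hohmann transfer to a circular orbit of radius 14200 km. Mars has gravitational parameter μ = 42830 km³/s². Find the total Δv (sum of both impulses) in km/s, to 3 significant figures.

Δv = 1.43 km/s

Semi-major axis of the transfer orbit: a_t = (3920 + 14200)/2 = 9060 km.
At r₁ the circular-orbit speed is v₁ = √(μ/r₁) = 3.3055 km/s.
On the transfer ellipse at r₁, v² = μ(2/r − 1/a) gives v_p = √[μ(2/r₁ − 1/a_t)] = 4.1382 km/s.
First burn Δv₁ = |v_p − v₁| = 0.8327 km/s.
Circular speed at r₂: v₂ = √(μ/r₂) = 1.7367 km/s.
Transfer-orbit speed at r₂: v_a = √[μ(2/r₂ − 1/a_t)] = 1.1424 km/s.
Second burn Δv₂ = |v₂ − v_a| = 0.5943 km/s.
Total Δv = Δv₁ + Δv₂ = 1.427 km/s.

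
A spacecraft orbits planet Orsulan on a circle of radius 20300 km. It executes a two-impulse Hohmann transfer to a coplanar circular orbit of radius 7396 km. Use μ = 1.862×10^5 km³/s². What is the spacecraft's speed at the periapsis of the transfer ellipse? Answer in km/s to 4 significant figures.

v = 6.075 km/s

Transfer-ellipse semi-major axis a_t = (r₁ + r₂)/2 = (20300 + 7396)/2 = 13848 km.
The periapsis of the transfer ellipse is at r = 7396 km.
Vis-viva: v = √[μ(2/r − 1/a_t)] = √[1.862×10^5 × (2/7396 − 1/13848)] = 6.075 km/s.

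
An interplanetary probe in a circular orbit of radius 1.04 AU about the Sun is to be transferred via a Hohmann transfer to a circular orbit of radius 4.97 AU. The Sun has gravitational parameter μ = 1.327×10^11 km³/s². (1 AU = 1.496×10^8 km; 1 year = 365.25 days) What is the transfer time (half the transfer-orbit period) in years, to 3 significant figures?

t = 2.60 years

In km: r₁ = 1.04 × 1.496×10^8 = 1.55584×10^8 km; r₂ = 4.97 × 1.496×10^8 = 7.43512×10^8 km.
Semi-major axis of the transfer orbit: a_t = (1.55584×10^8 + 7.43512×10^8)/2 = 4.49548×10^8 km.
By Kepler's third law the transfer-orbit period is T = 2π√(a_t³/μ), so t = T/2 = 8.220×10^7 s.
Converting: 8.220×10^7 s ÷ 3.15576×10^7 s/year (365.25 × 86400) = 2.60 years.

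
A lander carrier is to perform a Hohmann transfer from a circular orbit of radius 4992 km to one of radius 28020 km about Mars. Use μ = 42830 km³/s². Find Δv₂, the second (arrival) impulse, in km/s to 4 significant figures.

Δv₂ = 0.5564 km/s

Semi-major axis of the transfer orbit: a_t = (4992 + 28020)/2 = 16506 km.
On the circular orbit at r = 28020 km, v_c = √(μ/r) = 1.2363 km/s.
Vis-viva on the transfer ellipse at r = 28020 km gives v_t = √[μ(2/r − 1/a_t)] = 0.67992 km/s.
Δv₂ = |v_t − v_c| = |0.67992 − 1.2363| = 0.5564 km/s.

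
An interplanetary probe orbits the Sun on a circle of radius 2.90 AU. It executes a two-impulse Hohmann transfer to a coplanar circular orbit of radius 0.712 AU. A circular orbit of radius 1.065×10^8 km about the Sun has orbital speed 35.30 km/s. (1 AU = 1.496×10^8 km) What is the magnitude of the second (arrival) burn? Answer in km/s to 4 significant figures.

Δv₂ = 9.431 km/s

From the circular-orbit relation v² = μ/r at r = 1.065×10^8 km: μ = v²r = (35.30)² × 1.065×10^8 = 1.32709×10^11 km³/s².
In km: r₁ = 2.90 × 1.496×10^8 = 4.3384×10^8 km; r₂ = 0.712 × 1.496×10^8 = 1.065152×10^8 km.
The Hohmann ellipse has a_t = (r₁ + r₂)/2 = 2.701776×10^8 km.
On the circular orbit at r = 1.065152×10^8 km, v_c = √(μ/r) = 35.297 km/s.
Vis-viva on the transfer ellipse at r = 1.065152×10^8 km gives v_t = √[μ(2/r − 1/a_t)] = 44.728 km/s.
Δv₂ = |v_t − v_c| = |44.728 − 35.297| = 9.431 km/s.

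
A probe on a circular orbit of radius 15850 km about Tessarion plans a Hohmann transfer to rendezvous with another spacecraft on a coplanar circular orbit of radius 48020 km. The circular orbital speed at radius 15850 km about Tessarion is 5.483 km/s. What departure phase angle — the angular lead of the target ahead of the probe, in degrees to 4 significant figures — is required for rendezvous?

φ = 82.38°

From the circular-orbit relation v² = μ/r at r = 15850 km: μ = v²r = (5.483)² × 15850 = 4.76503×10^5 km³/s².
The Hohmann ellipse has a_t = (r₁ + r₂)/2 = 31935 km.
Transfer time t = π√(a_t³/μ) = 25973 s.
The target's mean motion on its circular orbit is ω₂ = √(μ/r₂³) = 6.5599×10^-5 rad/s.
Angle swept by the target during transfer: ω₂·t = 1.7038 rad = 97.62°.
The probe traverses 180° on the transfer ellipse, so the target must lead by 180° − 97.62° = 82.38°.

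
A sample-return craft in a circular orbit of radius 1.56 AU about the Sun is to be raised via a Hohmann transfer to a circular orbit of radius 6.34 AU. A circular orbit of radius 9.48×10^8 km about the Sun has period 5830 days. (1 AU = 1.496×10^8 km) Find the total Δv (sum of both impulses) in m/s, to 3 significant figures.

Δv = 10800 m/s

From Kepler's third law T² = 4π²r³/μ at r = 9.48×10^8 km, T = 5830 days = 5830 × 86400 s = 5.03712×10^8 s: μ = 4π²r³/T² = 1.32562×10^11 km³/s².
In km: r₁ = 1.56 × 1.496×10^8 = 2.33376×10^8 km; r₂ = 6.34 × 1.496×10^8 = 9.48464×10^8 km.
Transfer-ellipse semi-major axis a_t = (r₁ + r₂)/2 = (2.33376×10^8 + 9.48464×10^8)/2 = 5.9092×10^8 km.
At r₁ the circular-orbit speed is v₁ = √(μ/r₁) = 23.8332 km/s.
On the transfer ellipse at r₁, vis-viva gives v_p = √[μ(2/r₁ − 1/a_t)] = 30.1945 km/s.
First burn Δv₁ = |v_p − v₁| = 6.361 km/s.
At r₂, v₂ = √(μ/r₂) = 11.8222 km/s.
Transfer-orbit speed at r₂: v_a = √[μ(2/r₂ − 1/a_t)] = 7.42957 km/s.
Second burn Δv₂ = |v₂ − v_a| = 4.393 km/s.
Total Δv = Δv₁ + Δv₂ = 10.75 km/s.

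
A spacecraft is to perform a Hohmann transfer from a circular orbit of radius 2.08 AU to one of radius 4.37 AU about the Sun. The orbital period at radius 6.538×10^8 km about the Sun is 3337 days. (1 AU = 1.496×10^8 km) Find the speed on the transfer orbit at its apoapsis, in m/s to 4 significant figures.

v = 11440 m/s

From Kepler's third law T² = 4π²r³/μ at r = 6.538×10^8 km, T = 3337 days = 3337 × 86400 s = 2.883168×10^8 s: μ = 4π²r³/T² = 1.32726×10^11 km³/s².
In km: r₁ = 2.08 × 1.496×10^8 = 3.11168×10^8 km; r₂ = 4.37 × 1.496×10^8 = 6.53752×10^8 km.
Semi-major axis of the transfer orbit: a_t = (3.11168×10^8 + 6.53752×10^8)/2 = 4.8246×10^8 km.
The apoapsis of the transfer ellipse is at r = 6.53752×10^8 km.
From the vis-viva equation, v = √[μ(2/r − 1/a_t)] = 11.44 km/s.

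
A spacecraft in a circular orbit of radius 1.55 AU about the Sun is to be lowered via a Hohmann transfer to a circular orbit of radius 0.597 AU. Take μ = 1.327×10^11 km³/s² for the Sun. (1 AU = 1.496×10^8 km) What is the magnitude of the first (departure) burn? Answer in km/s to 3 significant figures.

Δv₁ = 6.08 km/s

In km: r₁ = 1.55 × 1.496×10^8 = 2.3188×10^8 km; r₂ = 0.597 × 1.496×10^8 = 8.93112×10^7 km.
Semi-major axis of the transfer orbit: a_t = (2.3188×10^8 + 8.93112×10^7)/2 = 1.605956×10^8 km.
Circular speed at r = 2.3188×10^8 km: v_c = √(μ/r) = 23.92235 km/s.
Transfer-orbit speed at the same r (vis-viva, a = a_t): v_t = √[μ(2/r − 1/a_t)] = 17.83980 km/s.
Δv₁ = |v_t − v_c| = |17.83980 − 23.92235| = 6.083 km/s.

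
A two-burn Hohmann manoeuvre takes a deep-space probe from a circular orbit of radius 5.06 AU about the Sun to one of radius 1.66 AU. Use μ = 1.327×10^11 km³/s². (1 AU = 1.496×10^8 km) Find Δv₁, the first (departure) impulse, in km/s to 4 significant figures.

In km: r₁ = 5.06 × 1.496×10^8 = 7.56976×10^8 km; r₂ = 1.66 × 1.496×10^8 = 2.48336×10^8 km.
Transfer-ellipse semi-major axis a_t = (r₁ + r₂)/2 = (7.56976×10^8 + 2.48336×10^8)/2 = 5.02656×10^8 km.
On the circular orbit at r = 7.56976×10^8 km, v_c = √(μ/r) = 13.24 km/s.
Vis-viva on the transfer ellipse at r = 7.56976×10^8 km gives v_t = √[μ(2/r − 1/a_t)] = 9.306 km/s.
Δv₁ = |v_t − v_c| = |9.306 − 13.24| = 3.934 km/s.

Δv₁ = 3.934 km/s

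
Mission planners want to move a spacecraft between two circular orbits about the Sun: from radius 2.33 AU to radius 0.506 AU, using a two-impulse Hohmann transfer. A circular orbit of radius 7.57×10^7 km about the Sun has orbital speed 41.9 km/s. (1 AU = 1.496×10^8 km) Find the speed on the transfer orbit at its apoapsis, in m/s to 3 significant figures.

From the circular-orbit relation v² = μ/r at r = 7.57×10^7 km: μ = v²r = (41.9)² × 7.57×10^7 = 1.32900×10^11 km³/s².
In km: r₁ = 2.33 × 1.496×10^8 = 3.48568×10^8 km; r₂ = 0.506 × 1.496×10^8 = 7.56976×10^7 km.
Semi-major axis of the transfer orbit: a_t = (3.48568×10^8 + 7.56976×10^7)/2 = 2.121328×10^8 km.
At apoapsis, r = 3.48568×10^8 km.
Applying v² = μ(2/r − 1/a_t): v = 11.66 km/s.

v = 11700 m/s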